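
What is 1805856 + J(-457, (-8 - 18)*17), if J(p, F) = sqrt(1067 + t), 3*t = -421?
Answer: 1805856 + 2*sqrt(2085)/3 ≈ 1.8059e+6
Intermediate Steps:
t = -421/3 (t = (1/3)*(-421) = -421/3 ≈ -140.33)
J(p, F) = 2*sqrt(2085)/3 (J(p, F) = sqrt(1067 - 421/3) = sqrt(2780/3) = 2*sqrt(2085)/3)
1805856 + J(-457, (-8 - 18)*17) = 1805856 + 2*sqrt(2085)/3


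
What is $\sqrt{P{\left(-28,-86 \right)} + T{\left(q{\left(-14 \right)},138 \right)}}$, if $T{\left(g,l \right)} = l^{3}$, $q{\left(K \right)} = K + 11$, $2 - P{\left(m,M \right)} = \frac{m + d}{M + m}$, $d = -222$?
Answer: $\frac{\sqrt{8538605301}}{57} \approx 1621.1$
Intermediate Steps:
$P{\left(m,M \right)} = 2 - \frac{-222 + m}{M + m}$ ($P{\left(m,M \right)} = 2 - \frac{m - 222}{M + m} = 2 - \frac{-222 + m}{M + m}$)
$q{\left(K \right)} = 11 + K$
$\sqrt{P{\left(-28,-86 \right)} + T{\left(q{\left(-14 \right)},138 \right)}} = \sqrt{\frac{222 - 28 + 2 \left(-86\right)}{-86 - 28} + 138^{3}} = \sqrt{\frac{222 - 28 - 172}{-114} + 2628072} = \sqrt{\left(- \frac{1}{114}\right) 22 + 2628072} = \sqrt{- \frac{11}{57} + 2628072} = \sqrt{\frac{149800093}{57}} = \frac{\sqrt{8538605301}}{57}$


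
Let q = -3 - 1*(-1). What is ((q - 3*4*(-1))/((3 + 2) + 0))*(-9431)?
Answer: -18862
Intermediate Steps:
q = -2 (q = -3 + 1 = -2)
((q - 3*4*(-1))/((3 + 2) + 0))*(-9431) = ((-2 - 3*4*(-1))/((3 + 2) + 0))*(-9431) = ((-2 - 12*(-1))/(5 + 0))*(-9431) = ((-2 + 12)/5)*(-9431) = (10*(⅕))*(-9431) = 2*(-9431) = -18862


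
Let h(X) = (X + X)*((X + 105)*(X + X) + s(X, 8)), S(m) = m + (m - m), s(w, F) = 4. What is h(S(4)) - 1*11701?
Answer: -4693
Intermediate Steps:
S(m) = m (S(m) = m + 0 = m)
h(X) = 2*X*(4 + 2*X*(105 + X)) (h(X) = (X + X)*((X + 105)*(X + X) + 4) = (2*X)*((105 + X)*(2*X) + 4) = (2*X)*(2*X*(105 + X) + 4) = (2*X)*(4 + 2*X*(105 + X)) = 2*X*(4 + 2*X*(105 + X)))
h(S(4)) - 1*11701 = 4*4*(2 + 4² + 105*4) - 1*11701 = 4*4*(2 + 16 + 420) - 11701 = 4*4*438 - 11701 = 7008 - 11701 = -4693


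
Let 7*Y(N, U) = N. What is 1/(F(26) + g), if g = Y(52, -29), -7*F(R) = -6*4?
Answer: 7/76 ≈ 0.092105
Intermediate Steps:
F(R) = 24/7 (F(R) = -(-6)*4/7 = -⅐*(-24) = 24/7)
Y(N, U) = N/7
g = 52/7 (g = (⅐)*52 = 52/7 ≈ 7.4286)
1/(F(26) + g) = 1/(24/7 + 52/7) = 1/(76/7) = 7/76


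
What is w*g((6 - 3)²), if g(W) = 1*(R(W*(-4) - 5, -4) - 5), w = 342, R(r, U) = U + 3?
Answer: -2052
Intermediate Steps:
R(r, U) = 3 + U
g(W) = -6 (g(W) = 1*((3 - 4) - 5) = 1*(-1 - 5) = 1*(-6) = -6)
w*g((6 - 3)²) = 342*(-6) = -2052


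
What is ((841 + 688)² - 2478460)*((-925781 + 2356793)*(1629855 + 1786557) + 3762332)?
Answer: -687476494253699844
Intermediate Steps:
((841 + 688)² - 2478460)*((-925781 + 2356793)*(1629855 + 1786557) + 3762332) = (1529² - 2478460)*(1431012*3416412 + 3762332) = (2337841 - 2478460)*(4888926568944 + 3762332) = -140619*4888930331276 = -687476494253699844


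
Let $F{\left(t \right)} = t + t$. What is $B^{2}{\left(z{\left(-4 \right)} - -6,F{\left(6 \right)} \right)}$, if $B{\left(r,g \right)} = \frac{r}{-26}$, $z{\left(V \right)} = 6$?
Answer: $\frac{36}{169} \approx 0.21302$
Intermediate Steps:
$F{\left(t \right)} = 2 t$
$B{\left(r,g \right)} = - \frac{r}{26}$ ($B{\left(r,g \right)} = r \left(- \frac{1}{26}\right) = - \frac{r}{26}$)
$B^{2}{\left(z{\left(-4 \right)} - -6,F{\left(6 \right)} \right)} = \left(- \frac{6 - -6}{26}\right)^{2} = \left(- \frac{6 + 6}{26}\right)^{2} = \left(\left(- \frac{1}{26}\right) 12\right)^{2} = \left(- \frac{6}{13}\right)^{2} = \frac{36}{169}$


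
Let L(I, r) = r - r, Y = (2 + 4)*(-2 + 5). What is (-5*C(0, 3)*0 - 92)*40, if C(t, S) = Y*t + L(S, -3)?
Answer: -3680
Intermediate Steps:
Y = 18 (Y = 6*3 = 18)
L(I, r) = 0
C(t, S) = 18*t (C(t, S) = 18*t + 0 = 18*t)
(-5*C(0, 3)*0 - 92)*40 = (-90*0*0 - 92)*40 = (-5*0*0 - 92)*40 = (0*0 - 92)*40 = (0 - 92)*40 = -92*40 = -3680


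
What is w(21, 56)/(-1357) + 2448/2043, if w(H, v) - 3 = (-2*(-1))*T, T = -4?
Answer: 370239/308039 ≈ 1.2019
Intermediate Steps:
w(H, v) = -5 (w(H, v) = 3 - 2*(-1)*(-4) = 3 + 2*(-4) = 3 - 8 = -5)
w(21, 56)/(-1357) + 2448/2043 = -5/(-1357) + 2448/2043 = -5*(-1/1357) + 2448*(1/2043) = 5/1357 + 272/227 = 370239/308039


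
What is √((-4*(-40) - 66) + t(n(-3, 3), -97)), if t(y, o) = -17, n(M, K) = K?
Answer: √77 ≈ 8.7750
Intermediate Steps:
√((-4*(-40) - 66) + t(n(-3, 3), -97)) = √((-4*(-40) - 66) - 17) = √((160 - 66) - 17) = √(94 - 17) = √77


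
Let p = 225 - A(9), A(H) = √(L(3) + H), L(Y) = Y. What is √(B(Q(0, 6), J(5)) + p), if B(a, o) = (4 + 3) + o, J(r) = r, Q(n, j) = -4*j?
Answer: √(237 - 2*√3) ≈ 15.282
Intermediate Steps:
A(H) = √(3 + H)
p = 225 - 2*√3 (p = 225 - √(3 + 9) = 225 - √12 = 225 - 2*√3 ≈ 221.54)
B(a, o) = 7 + o
√(B(Q(0, 6), J(5)) + p) = √((7 + 5) + (225 - 2*√3)) = √(12 + (225 - 2*√3)) = √(237 - 2*√3)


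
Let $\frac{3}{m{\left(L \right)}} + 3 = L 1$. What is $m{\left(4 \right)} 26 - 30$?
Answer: $48$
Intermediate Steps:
$m{\left(L \right)} = \frac{3}{-3 + L}$ ($m{\left(L \right)} = \frac{3}{-3 + L 1} = \frac{3}{-3 + L}$)
$m{\left(4 \right)} 26 - 30 = \frac{3}{-3 + 4} \cdot 26 - 30 = \frac{3}{1} \cdot 26 - 30 = 3 \cdot 1 \cdot 26 - 30 = 3 \cdot 26 - 30 = 78 - 30 = 48$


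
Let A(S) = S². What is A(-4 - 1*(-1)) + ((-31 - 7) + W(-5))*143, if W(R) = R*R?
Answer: -1850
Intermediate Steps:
W(R) = R²
A(-4 - 1*(-1)) + ((-31 - 7) + W(-5))*143 = (-4 - 1*(-1))² + ((-31 - 7) + (-5)²)*143 = (-4 + 1)² + (-38 + 25)*143 = (-3)² - 13*143 = 9 - 1859 = -1850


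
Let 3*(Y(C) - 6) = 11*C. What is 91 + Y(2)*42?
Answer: 651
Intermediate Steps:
Y(C) = 6 + 11*C/3 (Y(C) = 6 + (11*C)/3 = 6 + 11*C/3)
91 + Y(2)*42 = 91 + (6 + (11/3)*2)*42 = 91 + (6 + 22/3)*42 = 91 + (40/3)*42 = 91 + 560 = 651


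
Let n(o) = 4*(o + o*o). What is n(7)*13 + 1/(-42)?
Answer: 122303/42 ≈ 2912.0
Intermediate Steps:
n(o) = 4*o + 4*o² (n(o) = 4*(o + o²) = 4*o + 4*o²)
n(7)*13 + 1/(-42) = (4*7*(1 + 7))*13 + 1/(-42) = (4*7*8)*13 - 1/42 = 224*13 - 1/42 = 2912 - 1/42 = 122303/42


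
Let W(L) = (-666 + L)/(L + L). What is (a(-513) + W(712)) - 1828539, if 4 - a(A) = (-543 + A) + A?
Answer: -1300799769/712 ≈ -1.8270e+6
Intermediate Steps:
W(L) = (-666 + L)/(2*L) (W(L) = (-666 + L)/((2*L)) = (-666 + L)*(1/(2*L)) = (-666 + L)/(2*L))
a(A) = 547 - 2*A (a(A) = 4 - ((-543 + A) + A) = 4 - (-543 + 2*A) = 4 + (543 - 2*A) = 547 - 2*A)
(a(-513) + W(712)) - 1828539 = ((547 - 2*(-513)) + (½)*(-666 + 712)/712) - 1828539 = ((547 + 1026) + (½)*(1/712)*46) - 1828539 = (1573 + 23/712) - 1828539 = 1119999/712 - 1828539 = -1300799769/712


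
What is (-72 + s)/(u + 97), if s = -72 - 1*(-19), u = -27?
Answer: -25/14 ≈ -1.7857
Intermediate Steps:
s = -53 (s = -72 + 19 = -53)
(-72 + s)/(u + 97) = (-72 - 53)/(-27 + 97) = -125/70 = -125*1/70 = -25/14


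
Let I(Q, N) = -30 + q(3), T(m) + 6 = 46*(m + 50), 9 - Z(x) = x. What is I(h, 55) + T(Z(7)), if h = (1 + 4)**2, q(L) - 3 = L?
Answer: 2362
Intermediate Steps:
Z(x) = 9 - x
T(m) = 2294 + 46*m (T(m) = -6 + 46*(m + 50) = -6 + 46*(50 + m) = -6 + (2300 + 46*m) = 2294 + 46*m)
q(L) = 3 + L
h = 25 (h = 5**2 = 25)
I(Q, N) = -24 (I(Q, N) = -30 + (3 + 3) = -30 + 6 = -24)
I(h, 55) + T(Z(7)) = -24 + (2294 + 46*(9 - 1*7)) = -24 + (2294 + 46*(9 - 7)) = -24 + (2294 + 46*2) = -24 + (2294 + 92) = -24 + 2386 = 2362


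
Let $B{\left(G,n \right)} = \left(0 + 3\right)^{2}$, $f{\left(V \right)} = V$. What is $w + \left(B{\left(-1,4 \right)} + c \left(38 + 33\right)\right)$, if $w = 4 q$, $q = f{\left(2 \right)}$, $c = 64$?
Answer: $4561$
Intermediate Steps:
$B{\left(G,n \right)} = 9$ ($B{\left(G,n \right)} = 3^{2} = 9$)
$q = 2$
$w = 8$ ($w = 4 \cdot 2 = 8$)
$w + \left(B{\left(-1,4 \right)} + c \left(38 + 33\right)\right) = 8 + \left(9 + 64 \left(38 + 33\right)\right) = 8 + \left(9 + 64 \cdot 71\right) = 8 + \left(9 + 4544\right) = 8 + 4553 = 4561$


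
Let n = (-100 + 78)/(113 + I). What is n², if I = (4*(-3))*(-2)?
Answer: 484/18769 ≈ 0.025787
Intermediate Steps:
I = 24 (I = -12*(-2) = 24)
n = -22/137 (n = (-100 + 78)/(113 + 24) = -22/137 ≈ -0.16058)
n² = (-22/137)² = 484/18769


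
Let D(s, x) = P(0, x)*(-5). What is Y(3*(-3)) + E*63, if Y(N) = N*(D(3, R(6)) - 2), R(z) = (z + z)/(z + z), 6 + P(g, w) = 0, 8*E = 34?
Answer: 63/4 ≈ 15.750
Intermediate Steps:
E = 17/4 (E = (⅛)*34 = 17/4 ≈ 4.2500)
P(g, w) = -6 (P(g, w) = -6 + 0 = -6)
R(z) = 1 (R(z) = (2*z)/((2*z)) = (2*z)*(1/(2*z)) = 1)
D(s, x) = 30 (D(s, x) = -6*(-5) = 30)
Y(N) = 28*N (Y(N) = N*(30 - 2) = N*28 = 28*N)
Y(3*(-3)) + E*63 = 28*(3*(-3)) + (17/4)*63 = 28*(-9) + 1071/4 = -252 + 1071/4 = 63/4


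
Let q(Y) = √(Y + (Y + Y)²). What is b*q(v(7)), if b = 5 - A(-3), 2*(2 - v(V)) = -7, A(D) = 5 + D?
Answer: 3*√506/2 ≈ 33.742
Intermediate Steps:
v(V) = 11/2 (v(V) = 2 - ½*(-7) = 2 + 7/2 = 11/2)
q(Y) = √(Y + 4*Y²) (q(Y) = √(Y + (2*Y)²) = √(Y + 4*Y²))
b = 3 (b = 5 - (5 - 3) = 5 - 1*2 = 5 - 2 = 3)
b*q(v(7)) = 3*√(11*(1 + 4*(11/2))/2) = 3*√(11*(1 + 22)/2) = 3*√((11/2)*23) = 3*√(253/2) = 3*(√506/2) = 3*√506/2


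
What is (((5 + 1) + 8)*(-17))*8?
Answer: -1904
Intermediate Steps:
(((5 + 1) + 8)*(-17))*8 = ((6 + 8)*(-17))*8 = (14*(-17))*8 = -238*8 = -1904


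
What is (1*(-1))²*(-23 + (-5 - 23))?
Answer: -51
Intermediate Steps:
(1*(-1))²*(-23 + (-5 - 23)) = (-1)²*(-23 - 28) = 1*(-51) = -51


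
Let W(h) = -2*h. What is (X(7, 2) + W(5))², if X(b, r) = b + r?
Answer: 1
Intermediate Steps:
(X(7, 2) + W(5))² = ((7 + 2) - 2*5)² = (9 - 10)² = (-1)² = 1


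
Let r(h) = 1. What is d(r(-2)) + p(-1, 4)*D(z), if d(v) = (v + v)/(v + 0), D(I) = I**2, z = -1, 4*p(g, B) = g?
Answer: 7/4 ≈ 1.7500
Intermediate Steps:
p(g, B) = g/4
d(v) = 2 (d(v) = (2*v)/v = 2)
d(r(-2)) + p(-1, 4)*D(z) = 2 + ((1/4)*(-1))*(-1)**2 = 2 - 1/4*1 = 2 - 1/4 = 7/4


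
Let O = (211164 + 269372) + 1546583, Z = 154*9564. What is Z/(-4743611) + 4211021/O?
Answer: 16989791154967/9615863986709 ≈ 1.7668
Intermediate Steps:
Z = 1472856
O = 2027119 (O = 480536 + 1546583 = 2027119)
Z/(-4743611) + 4211021/O = 1472856/(-4743611) + 4211021/2027119 = 1472856*(-1/4743611) + 4211021*(1/2027119) = -1472856/4743611 + 4211021/2027119 = 16989791154967/9615863986709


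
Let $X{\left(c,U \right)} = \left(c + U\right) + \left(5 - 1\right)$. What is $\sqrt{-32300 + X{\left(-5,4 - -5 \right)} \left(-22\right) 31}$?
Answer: $2 i \sqrt{9439} \approx 194.31 i$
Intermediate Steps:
$X{\left(c,U \right)} = 4 + U + c$ ($X{\left(c,U \right)} = \left(U + c\right) + 4 = 4 + U + c$)
$\sqrt{-32300 + X{\left(-5,4 - -5 \right)} \left(-22\right) 31} = \sqrt{-32300 + \left(4 + \left(4 - -5\right) - 5\right) \left(-22\right) 31} = \sqrt{-32300 + \left(4 + \left(4 + 5\right) - 5\right) \left(-22\right) 31} = \sqrt{-32300 + \left(4 + 9 - 5\right) \left(-22\right) 31} = \sqrt{-32300 + 8 \left(-22\right) 31} = \sqrt{-32300 - 5456} = \sqrt{-37756} = 2 i \sqrt{9439}$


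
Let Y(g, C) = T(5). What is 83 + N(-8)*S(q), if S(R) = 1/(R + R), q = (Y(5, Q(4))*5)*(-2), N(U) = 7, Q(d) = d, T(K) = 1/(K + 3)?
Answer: 401/5 ≈ 80.200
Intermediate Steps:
T(K) = 1/(3 + K)
Y(g, C) = ⅛ (Y(g, C) = 1/(3 + 5) = 1/8 = ⅛)
q = -5/4 (q = ((⅛)*5)*(-2) = (5/8)*(-2) = -5/4 ≈ -1.2500)
S(R) = 1/(2*R)
83 + N(-8)*S(q) = 83 + 7*(1/(2*(-5/4))) = 83 + 7*((½)*(-⅘)) = 83 + 7*(-⅖) = 83 - 14/5 = 401/5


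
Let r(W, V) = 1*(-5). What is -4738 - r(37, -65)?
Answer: -4733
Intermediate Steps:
r(W, V) = -5
-4738 - r(37, -65) = -4738 - 1*(-5) = -4738 + 5 = -4733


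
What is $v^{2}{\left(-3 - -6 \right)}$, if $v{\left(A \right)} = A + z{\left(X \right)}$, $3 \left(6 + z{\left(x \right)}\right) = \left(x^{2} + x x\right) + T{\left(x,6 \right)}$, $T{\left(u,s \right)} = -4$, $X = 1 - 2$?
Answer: $\frac{121}{9} \approx 13.444$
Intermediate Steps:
$X = -1$ ($X = 1 - 2 = -1$)
$z{\left(x \right)} = - \frac{22}{3} + \frac{2 x^{2}}{3}$ ($z{\left(x \right)} = -6 + \frac{\left(x^{2} + x x\right) - 4}{3} = -6 + \frac{\left(x^{2} + x^{2}\right) - 4}{3} = -6 + \frac{2 x^{2} - 4}{3} = -6 + \frac{-4 + 2 x^{2}}{3} = -6 + \left(- \frac{4}{3} + \frac{2 x^{2}}{3}\right) = - \frac{22}{3} + \frac{2 x^{2}}{3}$)
$v{\left(A \right)} = - \frac{20}{3} + A$ ($v{\left(A \right)} = A - \left(\frac{22}{3} - \frac{2 \left(-1\right)^{2}}{3}\right) = A + \left(- \frac{22}{3} + \frac{2}{3} \cdot 1\right) = A + \left(- \frac{22}{3} + \frac{2}{3}\right) = A - \frac{20}{3} = - \frac{20}{3} + A$)
$v^{2}{\left(-3 - -6 \right)} = \left(- \frac{20}{3} - -3\right)^{2} = \left(- \frac{20}{3} + \left(-3 + 6\right)\right)^{2} = \left(- \frac{20}{3} + 3\right)^{2} = \left(- \frac{11}{3}\right)^{2} = \frac{121}{9}$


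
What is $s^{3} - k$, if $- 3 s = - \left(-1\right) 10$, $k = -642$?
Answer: $\frac{16334}{27} \approx 604.96$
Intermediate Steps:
$s = - \frac{10}{3}$ ($s = - \frac{\left(-1\right) \left(\left(-1\right) 10\right)}{3} = - \frac{\left(-1\right) \left(-10\right)}{3} = \left(- \frac{1}{3}\right) 10 = - \frac{10}{3} \approx -3.3333$)
$s^{3} - k = \left(- \frac{10}{3}\right)^{3} - -642 = - \frac{1000}{27} + 642 = \frac{16334}{27}$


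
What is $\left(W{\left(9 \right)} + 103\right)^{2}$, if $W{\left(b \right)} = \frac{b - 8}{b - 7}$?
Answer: $\frac{42849}{4} \approx 10712.0$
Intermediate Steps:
$W{\left(b \right)} = \frac{-8 + b}{-7 + b}$
$\left(W{\left(9 \right)} + 103\right)^{2} = \left(\frac{-8 + 9}{-7 + 9} + 103\right)^{2} = \left(\frac{1}{2} \cdot 1 + 103\right)^{2} = \left(\frac{1}{2} + 103\right)^{2} = \left(\frac{207}{2}\right)^{2} = \frac{42849}{4}$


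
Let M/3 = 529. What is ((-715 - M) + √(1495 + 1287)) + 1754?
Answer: -548 + √2782 ≈ -495.26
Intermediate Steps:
M = 1587 (M = 3*529 = 1587)
((-715 - M) + √(1495 + 1287)) + 1754 = ((-715 - 1*1587) + √(1495 + 1287)) + 1754 = ((-715 - 1587) + √2782) + 1754 = (-2302 + √2782) + 1754 = -548 + √2782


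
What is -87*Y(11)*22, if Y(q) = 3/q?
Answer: -522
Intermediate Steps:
-87*Y(11)*22 = -261/11*22 = -522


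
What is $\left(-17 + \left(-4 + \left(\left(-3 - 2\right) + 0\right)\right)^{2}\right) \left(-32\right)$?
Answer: $-2048$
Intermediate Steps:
$\left(-17 + \left(-4 + \left(\left(-3 - 2\right) + 0\right)\right)^{2}\right) \left(-32\right) = \left(-17 + \left(-4 + \left(-5 + 0\right)\right)^{2}\right) \left(-32\right) = \left(-17 + \left(-4 - 5\right)^{2}\right) \left(-32\right) = \left(-17 + \left(-9\right)^{2}\right) \left(-32\right) = \left(-17 + 81\right) \left(-32\right) = 64 \left(-32\right) = -2048$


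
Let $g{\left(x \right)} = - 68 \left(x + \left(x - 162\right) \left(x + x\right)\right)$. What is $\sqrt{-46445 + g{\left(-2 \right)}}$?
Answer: $i \sqrt{90917} \approx 301.52 i$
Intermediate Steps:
$g{\left(x \right)} = - 68 x - 136 x \left(-162 + x\right)$ ($g{\left(x \right)} = - 68 \left(x + \left(-162 + x\right) 2 x\right) = - 68 \left(x + 2 x \left(-162 + x\right)\right) = - 68 x - 136 x \left(-162 + x\right)$)
$\sqrt{-46445 + g{\left(-2 \right)}} = \sqrt{-46445 + 68 \left(-2\right) \left(323 - -4\right)} = \sqrt{-46445 + 68 \left(-2\right) \left(323 + 4\right)} = \sqrt{-46445 + 68 \left(-2\right) 327} = \sqrt{-46445 - 44472} = \sqrt{-90917} = i \sqrt{90917}$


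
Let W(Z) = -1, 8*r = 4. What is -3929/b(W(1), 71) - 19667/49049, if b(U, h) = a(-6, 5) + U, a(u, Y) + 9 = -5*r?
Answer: 384935367/1226225 ≈ 313.92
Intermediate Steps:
r = ½ (r = (⅛)*4 = ½ ≈ 0.50000)
a(u, Y) = -23/2 (a(u, Y) = -9 - 5*½ = -9 - 5/2 = -23/2)
b(U, h) = -23/2 + U
-3929/b(W(1), 71) - 19667/49049 = -3929/(-23/2 - 1) - 19667/49049 = -3929/(-25/2) - 19667*1/49049 = -3929*(-2/25) - 19667/49049 = 7858/25 - 19667/49049 = 384935367/1226225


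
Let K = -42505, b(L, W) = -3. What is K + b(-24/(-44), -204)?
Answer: -42508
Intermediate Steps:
K + b(-24/(-44), -204) = -42505 - 3 = -42508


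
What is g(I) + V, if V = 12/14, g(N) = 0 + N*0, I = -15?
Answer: 6/7 ≈ 0.85714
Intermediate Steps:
g(N) = 0 (g(N) = 0 + 0 = 0)
V = 6/7 (V = 12*(1/14) = 6/7 ≈ 0.85714)
g(I) + V = 0 + 6/7 = 6/7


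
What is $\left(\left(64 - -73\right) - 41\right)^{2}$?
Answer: $9216$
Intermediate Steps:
$\left(\left(64 - -73\right) - 41\right)^{2} = \left(\left(64 + 73\right) - 41\right)^{2} = \left(137 - 41\right)^{2} = 96^{2} = 9216$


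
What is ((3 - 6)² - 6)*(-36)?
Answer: -108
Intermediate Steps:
((3 - 6)² - 6)*(-36) = ((-3)² - 6)*(-36) = (9 - 6)*(-36) = 3*(-36) = -108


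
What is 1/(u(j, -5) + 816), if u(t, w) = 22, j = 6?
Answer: 1/838 ≈ 0.0011933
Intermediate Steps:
1/(u(j, -5) + 816) = 1/(22 + 816) = 1/838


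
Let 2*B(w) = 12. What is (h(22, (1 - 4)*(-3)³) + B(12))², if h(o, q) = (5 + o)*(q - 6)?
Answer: 4124961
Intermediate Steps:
B(w) = 6 (B(w) = (½)*12 = 6)
h(o, q) = (-6 + q)*(5 + o) (h(o, q) = (5 + o)*(-6 + q) = (-6 + q)*(5 + o))
(h(22, (1 - 4)*(-3)³) + B(12))² = ((-30 - 6*22 + 5*((1 - 4)*(-3)³) + 22*((1 - 4)*(-3)³)) + 6)² = ((-30 - 132 + 5*(-3*(-27)) + 22*(-3*(-27))) + 6)² = ((-30 - 132 + 5*81 + 22*81) + 6)² = ((-30 - 132 + 405 + 1782) + 6)² = (2025 + 6)² = 2031² = 4124961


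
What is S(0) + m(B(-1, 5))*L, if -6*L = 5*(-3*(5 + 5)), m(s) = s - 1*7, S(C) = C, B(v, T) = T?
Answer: -50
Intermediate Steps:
m(s) = -7 + s (m(s) = s - 7 = -7 + s)
L = 25 (L = -5*(-3*(5 + 5))/6 = -5*(-3*10)/6 = -5*(-30)/6 = -⅙*(-150) = 25)
S(0) + m(B(-1, 5))*L = 0 + (-7 + 5)*25 = 0 - 2*25 = 0 - 50 = -50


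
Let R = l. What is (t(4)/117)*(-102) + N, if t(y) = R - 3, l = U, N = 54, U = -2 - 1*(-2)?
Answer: 736/13 ≈ 56.615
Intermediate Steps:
U = 0 (U = -2 + 2 = 0)
l = 0
R = 0
t(y) = -3 (t(y) = 0 - 3 = -3)
(t(4)/117)*(-102) + N = -3/117*(-102) + 54 = -3*1/117*(-102) + 54 = -1/39*(-102) + 54 = 34/13 + 54 = 736/13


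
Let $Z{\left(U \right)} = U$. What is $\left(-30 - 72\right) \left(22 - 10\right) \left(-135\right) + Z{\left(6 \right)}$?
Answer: $165246$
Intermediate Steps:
$\left(-30 - 72\right) \left(22 - 10\right) \left(-135\right) + Z{\left(6 \right)} = \left(-30 - 72\right) \left(22 - 10\right) \left(-135\right) + 6 = \left(-102\right) 12 \left(-135\right) + 6 = \left(-1224\right) \left(-135\right) + 6 = 165240 + 6 = 165246$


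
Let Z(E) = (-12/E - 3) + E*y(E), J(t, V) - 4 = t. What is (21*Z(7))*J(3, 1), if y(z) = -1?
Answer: -1722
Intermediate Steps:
J(t, V) = 4 + t
Z(E) = -3 - E - 12/E (Z(E) = (-12/E - 3) + E*(-1) = (-12/E - 3) - E = (-3 - 12/E) - E = -3 - E - 12/E)
(21*Z(7))*J(3, 1) = (21*(-3 - 1*7 - 12/7))*(4 + 3) = (21*(-3 - 7 - 12*⅐))*7 = (21*(-3 - 7 - 12/7))*7 = (21*(-82/7))*7 = -246*7 = -1722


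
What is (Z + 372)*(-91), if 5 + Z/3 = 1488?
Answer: -438711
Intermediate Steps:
Z = 4449 (Z = -15 + 3*1488 = -15 + 4464 = 4449)
(Z + 372)*(-91) = (4449 + 372)*(-91) = 4821*(-91) = -438711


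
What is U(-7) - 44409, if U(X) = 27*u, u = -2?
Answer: -44463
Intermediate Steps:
U(X) = -54 (U(X) = 27*(-2) = -54)
U(-7) - 44409 = -54 - 44409 = -44463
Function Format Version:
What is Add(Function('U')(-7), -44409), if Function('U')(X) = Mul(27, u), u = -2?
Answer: -44463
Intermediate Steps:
Function('U')(X) = -54 (Function('U')(X) = Mul(27, -2) = -54)
Add(Function('U')(-7), -44409) = Add(-54, -44409) = -44463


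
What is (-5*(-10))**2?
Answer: 2500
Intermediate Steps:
(-5*(-10))**2 = 50**2 = 2500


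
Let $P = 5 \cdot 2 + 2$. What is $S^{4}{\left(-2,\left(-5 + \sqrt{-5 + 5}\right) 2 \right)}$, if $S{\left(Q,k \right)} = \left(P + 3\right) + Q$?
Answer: $28561$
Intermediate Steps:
$P = 12$ ($P = 10 + 2 = 12$)
$S{\left(Q,k \right)} = 15 + Q$ ($S{\left(Q,k \right)} = \left(12 + 3\right) + Q = 15 + Q$)
$S^{4}{\left(-2,\left(-5 + \sqrt{-5 + 5}\right) 2 \right)} = \left(15 - 2\right)^{4} = 13^{4} = 28561$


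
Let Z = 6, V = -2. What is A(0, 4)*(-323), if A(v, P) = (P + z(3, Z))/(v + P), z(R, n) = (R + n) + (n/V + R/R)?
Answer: -3553/4 ≈ -888.25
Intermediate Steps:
z(R, n) = 1 + R + n/2 (z(R, n) = (R + n) + (n/(-2) + R/R) = (R + n) + (n*(-½) + 1) = (R + n) + (-n/2 + 1) = (R + n) + (1 - n/2) = 1 + R + n/2)
A(v, P) = (7 + P)/(P + v) (A(v, P) = (P + (1 + 3 + (½)*6))/(v + P) = (P + (1 + 3 + 3))/(P + v) = (P + 7)/(P + v) = (7 + P)/(P + v))
A(0, 4)*(-323) = ((7 + 4)/(4 + 0))*(-323) = (11/4)*(-323) = -3553/4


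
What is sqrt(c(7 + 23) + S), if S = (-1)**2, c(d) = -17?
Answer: 4*I ≈ 4.0*I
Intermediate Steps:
S = 1
sqrt(c(7 + 23) + S) = sqrt(-17 + 1) = sqrt(-16) = 4*I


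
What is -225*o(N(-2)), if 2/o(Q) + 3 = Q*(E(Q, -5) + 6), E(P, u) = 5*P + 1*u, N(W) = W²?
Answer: -50/9 ≈ -5.5556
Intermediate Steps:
E(P, u) = u + 5*P (E(P, u) = 5*P + u = u + 5*P)
o(Q) = 2/(-3 + Q*(1 + 5*Q)) (o(Q) = 2/(-3 + Q*((-5 + 5*Q) + 6)) = 2/(-3 + Q*(1 + 5*Q)))
-225*o(N(-2)) = -450/(-3 + (-2)² + 5*((-2)²)²) = -450/(-3 + 4 + 5*4²) = -450/(-3 + 4 + 5*16) = -450/(-3 + 4 + 80) = -450/81 = -225*2/81 = -50/9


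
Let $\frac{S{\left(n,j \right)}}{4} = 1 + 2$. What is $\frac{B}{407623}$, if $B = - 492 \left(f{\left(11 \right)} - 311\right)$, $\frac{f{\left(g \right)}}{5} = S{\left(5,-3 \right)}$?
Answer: $\frac{123492}{407623} \approx 0.30296$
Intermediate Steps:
$S{\left(n,j \right)} = 12$ ($S{\left(n,j \right)} = 4 \left(1 + 2\right) = 4 \cdot 3 = 12$)
$f{\left(g \right)} = 60$ ($f{\left(g \right)} = 5 \cdot 12 = 60$)
$B = 123492$ ($B = - 492 \left(60 - 311\right) = \left(-492\right) \left(-251\right) = 123492$)
$\frac{B}{407623} = \frac{123492}{407623}$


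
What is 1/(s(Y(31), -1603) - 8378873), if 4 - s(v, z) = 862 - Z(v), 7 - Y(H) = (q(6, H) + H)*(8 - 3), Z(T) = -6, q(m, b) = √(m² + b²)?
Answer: -1/8379737 ≈ -1.1934e-7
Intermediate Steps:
q(m, b) = √(b² + m²)
Y(H) = 7 - 5*H - 5*√(36 + H²) (Y(H) = 7 - (√(H² + 6²) + H)*(8 - 3) = 7 - (√(H² + 36) + H)*5 = 7 - (√(36 + H²) + H)*5 = 7 - (H + √(36 + H²))*5 = 7 - (5*H + 5*√(36 + H²)) = 7 + (-5*H - 5*√(36 + H²)) = 7 - 5*H - 5*√(36 + H²))
s(v, z) = -864 (s(v, z) = 4 - (862 - 1*(-6)) = 4 - (862 + 6) = 4 - 1*868 = 4 - 868 = -864)
1/(s(Y(31), -1603) - 8378873) = 1/(-864 - 8378873) = 1/(-8379737) = -1/8379737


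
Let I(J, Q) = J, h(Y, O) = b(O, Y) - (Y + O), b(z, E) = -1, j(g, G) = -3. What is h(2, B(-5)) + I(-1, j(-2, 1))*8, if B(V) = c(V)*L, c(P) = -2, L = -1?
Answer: -13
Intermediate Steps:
B(V) = 2 (B(V) = -2*(-1) = 2)
h(Y, O) = -1 - O - Y (h(Y, O) = -1 - (Y + O) = -1 - (O + Y) = -1 + (-O - Y) = -1 - O - Y)
h(2, B(-5)) + I(-1, j(-2, 1))*8 = (-1 - 1*2 - 1*2) - 1*8 = (-1 - 2 - 2) - 8 = -5 - 8 = -13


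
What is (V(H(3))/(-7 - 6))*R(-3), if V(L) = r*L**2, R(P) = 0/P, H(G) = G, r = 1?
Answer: 0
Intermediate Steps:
R(P) = 0
V(L) = L**2 (V(L) = 1*L**2 = L**2)
(V(H(3))/(-7 - 6))*R(-3) = (3**2/(-7 - 6))*0 = (9/(-13))*0 = (9*(-1/13))*0 = -9/13*0 = 0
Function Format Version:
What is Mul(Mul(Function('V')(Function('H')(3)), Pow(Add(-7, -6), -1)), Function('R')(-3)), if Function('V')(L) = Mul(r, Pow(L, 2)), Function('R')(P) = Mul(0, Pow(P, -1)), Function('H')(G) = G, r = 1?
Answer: 0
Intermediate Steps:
Function('R')(P) = 0
Function('V')(L) = Pow(L, 2) (Function('V')(L) = Mul(1, Pow(L, 2)) = Pow(L, 2))
Mul(Mul(Function('V')(Function('H')(3)), Pow(Add(-7, -6), -1)), Function('R')(-3)) = Mul(Mul(Pow(3, 2), Pow(Add(-7, -6), -1)), 0) = Mul(Mul(9, Pow(-13, -1)), 0) = Mul(Mul(9, Rational(-1, 13)), 0) = Mul(Rational(-9, 13), 0) = 0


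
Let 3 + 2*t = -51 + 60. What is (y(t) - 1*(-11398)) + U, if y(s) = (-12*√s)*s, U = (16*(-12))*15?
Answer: 8518 - 36*√3 ≈ 8455.6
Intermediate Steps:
t = 3 (t = -3/2 + (-51 + 60)/2 = -3/2 + (½)*9 = -3/2 + 9/2 = 3)
U = -2880 (U = -192*15 = -2880)
y(s) = -12*s^(3/2)
(y(t) - 1*(-11398)) + U = (-36*√3 - 1*(-11398)) - 2880 = (-36*√3 + 11398) - 2880 = (11398 - 36*√3) - 2880 = 8518 - 36*√3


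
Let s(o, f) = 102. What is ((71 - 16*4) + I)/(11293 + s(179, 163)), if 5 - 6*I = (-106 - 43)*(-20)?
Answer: -2933/68370 ≈ -0.042899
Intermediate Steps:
I = -2975/6 (I = 5/6 - (-106 - 43)*(-20)/6 = 5/6 - (-149)*(-20)/6 = 5/6 - 1/6*2980 = 5/6 - 1490/3 = -2975/6 ≈ -495.83)
((71 - 16*4) + I)/(11293 + s(179, 163)) = ((71 - 16*4) - 2975/6)/(11293 + 102) = ((71 - 64) - 2975/6)/11395 = (7 - 2975/6)*(1/11395) = -2933/6*1/11395 = -2933/68370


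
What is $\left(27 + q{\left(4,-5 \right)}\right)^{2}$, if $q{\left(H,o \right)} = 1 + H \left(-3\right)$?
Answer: $256$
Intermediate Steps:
$q{\left(H,o \right)} = 1 - 3 H$
$\left(27 + q{\left(4,-5 \right)}\right)^{2} = \left(27 + \left(1 - 12\right)\right)^{2} = \left(27 - 11\right)^{2} = 16^{2} = 256$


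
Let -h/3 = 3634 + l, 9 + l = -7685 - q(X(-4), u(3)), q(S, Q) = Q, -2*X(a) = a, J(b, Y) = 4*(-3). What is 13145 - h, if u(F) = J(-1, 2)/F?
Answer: 977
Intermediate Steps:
J(b, Y) = -12
u(F) = -12/F
X(a) = -a/2
l = -7690 (l = -9 + (-7685 - (-12)/3) = -9 + (-7685 - 1*(-4)) = -9 + (-7685 + 4) = -9 - 7681 = -7690)
h = 12168 (h = -3*(3634 - 7690) = -3*(-4056) = 12168)
13145 - h = 13145 - 1*12168 = 13145 - 12168 = 977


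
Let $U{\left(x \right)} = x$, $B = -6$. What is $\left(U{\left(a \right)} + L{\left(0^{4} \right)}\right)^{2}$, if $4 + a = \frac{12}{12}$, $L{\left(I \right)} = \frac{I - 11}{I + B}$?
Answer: $\frac{49}{36} \approx 1.3611$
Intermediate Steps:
$L{\left(I \right)} = \frac{-11 + I}{-6 + I}$ ($L{\left(I \right)} = \frac{I - 11}{I - 6} = \frac{-11 + I}{-6 + I}$)
$a = -3$ ($a = -4 + \frac{12}{12} = -4 + 12 \cdot \frac{1}{12} = -4 + 1 = -3$)
$\left(U{\left(a \right)} + L{\left(0^{4} \right)}\right)^{2} = \left(-3 + \frac{-11 + 0^{4}}{-6 + 0^{4}}\right)^{2} = \left(-3 + \frac{-11 + 0}{-6 + 0}\right)^{2} = \left(-3 + \frac{1}{-6} \left(-11\right)\right)^{2} = \left(-3 - - \frac{11}{6}\right)^{2} = \left(-3 + \frac{11}{6}\right)^{2} = \left(- \frac{7}{6}\right)^{2} = \frac{49}{36}$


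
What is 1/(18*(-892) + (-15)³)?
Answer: -1/19431 ≈ -5.1464e-5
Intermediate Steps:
1/(18*(-892) + (-15)³) = 1/(-16056 - 3375) = 1/(-19431) = -1/19431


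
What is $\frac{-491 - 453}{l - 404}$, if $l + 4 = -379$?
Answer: $\frac{944}{787} \approx 1.1995$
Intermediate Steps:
$l = -383$ ($l = -4 - 379 = -383$)
$\frac{-491 - 453}{l - 404} = \frac{-491 - 453}{-383 - 404} = - \frac{944}{-787} = \left(-944\right) \left(- \frac{1}{787}\right) = \frac{944}{787}$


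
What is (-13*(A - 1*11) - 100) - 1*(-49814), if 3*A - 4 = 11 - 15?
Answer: 49857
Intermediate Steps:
A = 0 (A = 4/3 + (11 - 15)/3 = 4/3 + (1/3)*(-4) = 4/3 - 4/3 = 0)
(-13*(A - 1*11) - 100) - 1*(-49814) = (-13*(0 - 1*11) - 100) - 1*(-49814) = (-13*(0 - 11) - 100) + 49814 = (-13*(-11) - 100) + 49814 = (143 - 100) + 49814 = 43 + 49814 = 49857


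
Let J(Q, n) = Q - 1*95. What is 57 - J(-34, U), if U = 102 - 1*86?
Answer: 186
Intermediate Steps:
U = 16 (U = 102 - 86 = 16)
J(Q, n) = -95 + Q (J(Q, n) = Q - 95 = -95 + Q)
57 - J(-34, U) = 57 - (-95 - 34) = 57 - 1*(-129) = 57 + 129 = 186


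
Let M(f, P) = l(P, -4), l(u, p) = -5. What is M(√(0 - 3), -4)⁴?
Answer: 625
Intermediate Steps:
M(f, P) = -5
M(√(0 - 3), -4)⁴ = (-5)⁴ = 625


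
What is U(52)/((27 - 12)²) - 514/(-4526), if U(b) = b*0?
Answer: 257/2263 ≈ 0.11357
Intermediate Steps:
U(b) = 0
U(52)/((27 - 12)²) - 514/(-4526) = 0/((27 - 12)²) - 514/(-4526) = 0/(15²) - 514*(-1/4526) = 0/225 + 257/2263 = 0*(1/225) + 257/2263 = 0 + 257/2263 = 257/2263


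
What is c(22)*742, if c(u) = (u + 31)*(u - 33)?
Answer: -432586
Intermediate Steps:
c(u) = (-33 + u)*(31 + u) (c(u) = (31 + u)*(-33 + u) = (-33 + u)*(31 + u))
c(22)*742 = (-1023 + 22**2 - 2*22)*742 = (-1023 + 484 - 44)*742 = -583*742 = -432586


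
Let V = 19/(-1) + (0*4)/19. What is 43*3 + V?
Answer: 110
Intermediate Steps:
V = -19 (V = 19*(-1) + 0*(1/19) = -19 + 0 = -19)
43*3 + V = 43*3 - 19 = 129 - 19 = 110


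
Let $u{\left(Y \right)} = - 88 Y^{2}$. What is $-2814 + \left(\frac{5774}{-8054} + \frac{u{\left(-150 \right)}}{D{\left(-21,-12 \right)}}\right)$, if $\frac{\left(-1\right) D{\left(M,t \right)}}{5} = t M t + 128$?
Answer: $- \frac{2151278815}{728887} \approx -2951.5$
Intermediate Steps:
$D{\left(M,t \right)} = -640 - 5 M t^{2}$ ($D{\left(M,t \right)} = - 5 \left(t M t + 128\right) = - 5 \left(M t t + 128\right) = - 5 \left(M t^{2} + 128\right) = - 5 \left(128 + M t^{2}\right) = -640 - 5 M t^{2}$)
$-2814 + \left(\frac{5774}{-8054} + \frac{u{\left(-150 \right)}}{D{\left(-21,-12 \right)}}\right) = -2814 + \left(\frac{5774}{-8054} + \frac{\left(-88\right) \left(-150\right)^{2}}{-640 - - 105 \left(-12\right)^{2}}\right) = -2814 + \left(5774 \left(- \frac{1}{8054}\right) + \frac{\left(-88\right) 22500}{-640 - \left(-105\right) 144}\right) = -2814 - \left(\frac{2887}{4027} + \frac{1980000}{-640 + 15120}\right) = -2814 - \left(\frac{2887}{4027} + \frac{1980000}{14480}\right) = -2814 - \frac{100190797}{728887} = - \frac{2151278815}{728887}$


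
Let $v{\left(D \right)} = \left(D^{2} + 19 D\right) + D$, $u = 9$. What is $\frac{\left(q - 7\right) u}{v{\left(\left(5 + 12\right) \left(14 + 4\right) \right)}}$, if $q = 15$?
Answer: $\frac{2}{2771} \approx 0.00072176$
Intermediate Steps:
$v{\left(D \right)} = D^{2} + 20 D$
$\frac{\left(q - 7\right) u}{v{\left(\left(5 + 12\right) \left(14 + 4\right) \right)}} = \frac{\left(15 - 7\right) 9}{\left(5 + 12\right) \left(14 + 4\right) \left(20 + \left(5 + 12\right) \left(14 + 4\right)\right)} = \frac{8 \cdot 9}{17 \cdot 18 \left(20 + 17 \cdot 18\right)} = \frac{72}{306 \left(20 + 306\right)} = \frac{72}{306 \cdot 326} = \frac{72}{99756} = 72 \cdot \frac{1}{99756} = \frac{2}{2771}$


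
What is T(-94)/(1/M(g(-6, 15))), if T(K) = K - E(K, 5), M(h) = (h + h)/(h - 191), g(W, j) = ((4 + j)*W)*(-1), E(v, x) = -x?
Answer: 20292/77 ≈ 263.53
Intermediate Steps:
g(W, j) = -W*(4 + j) (g(W, j) = (W*(4 + j))*(-1) = -W*(4 + j))
M(h) = 2*h/(-191 + h) (M(h) = (2*h)/(-191 + h) = 2*h/(-191 + h))
T(K) = 5 + K (T(K) = K - (-1)*5 = K - 1*(-5) = K + 5 = 5 + K)
T(-94)/(1/M(g(-6, 15))) = (5 - 94)/(1/(2*(-1*(-6)*(4 + 15))/(-191 - 1*(-6)*(4 + 15)))) = -89*2*(-1*(-6)*19)/(-191 - 1*(-6)*19) = -89*2*114/(-191 + 114) = -89*2*114/(-77) = -89*2*114*(-1/77) = -89/(1/(-228/77)) = -89/(-77/228) = -89*(-228/77) = 20292/77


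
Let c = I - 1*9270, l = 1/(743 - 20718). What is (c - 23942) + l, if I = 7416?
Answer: -515275101/19975 ≈ -25796.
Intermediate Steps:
l = -1/19975 (l = 1/(-19975) = -1/19975 ≈ -5.0063e-5)
c = -1854 (c = 7416 - 1*9270 = 7416 - 9270 = -1854)
(c - 23942) + l = (-1854 - 23942) - 1/19975 = -25796 - 1/19975 = -515275101/19975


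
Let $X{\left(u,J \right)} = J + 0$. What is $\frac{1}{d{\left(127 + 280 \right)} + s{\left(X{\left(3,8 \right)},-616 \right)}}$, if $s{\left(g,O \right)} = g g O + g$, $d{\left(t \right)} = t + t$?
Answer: $- \frac{1}{38602} \approx -2.5905 \cdot 10^{-5}$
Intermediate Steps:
$d{\left(t \right)} = 2 t$
$X{\left(u,J \right)} = J$
$s{\left(g,O \right)} = g + O g^{2}$ ($s{\left(g,O \right)} = g^{2} O + g = O g^{2} + g = g + O g^{2}$)
$\frac{1}{d{\left(127 + 280 \right)} + s{\left(X{\left(3,8 \right)},-616 \right)}} = \frac{1}{2 \left(127 + 280\right) + 8 \left(1 - 4928\right)} = \frac{1}{2 \cdot 407 + 8 \left(1 - 4928\right)} = \frac{1}{814 + 8 \left(-4927\right)} = \frac{1}{814 - 39416} = \frac{1}{-38602} = - \frac{1}{38602}$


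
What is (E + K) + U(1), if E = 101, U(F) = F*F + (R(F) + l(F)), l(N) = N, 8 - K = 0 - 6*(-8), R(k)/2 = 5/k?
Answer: 73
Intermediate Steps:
R(k) = 10/k (R(k) = 2*(5/k) = 10/k)
K = -40 (K = 8 - (0 - 6*(-8)) = 8 - (0 + 48) = 8 - 1*48 = 8 - 48 = -40)
U(F) = F + F² + 10/F (U(F) = F*F + (10/F + F) = F² + (F + 10/F) = F + F² + 10/F)
(E + K) + U(1) = (101 - 40) + (1 + 1² + 10/1) = 61 + (1 + 1 + 10*1) = 61 + (1 + 1 + 10) = 61 + 12 = 73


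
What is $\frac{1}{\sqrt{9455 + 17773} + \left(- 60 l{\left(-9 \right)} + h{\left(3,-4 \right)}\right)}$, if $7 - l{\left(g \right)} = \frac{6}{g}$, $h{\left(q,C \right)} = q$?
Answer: $- \frac{457}{181621} - \frac{2 \sqrt{6807}}{181621} \approx -0.0034248$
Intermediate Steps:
$l{\left(g \right)} = 7 - \frac{6}{g}$
$\frac{1}{\sqrt{9455 + 17773} + \left(- 60 l{\left(-9 \right)} + h{\left(3,-4 \right)}\right)} = \frac{1}{\sqrt{9455 + 17773} + \left(- 60 \left(7 - \frac{6}{-9}\right) + 3\right)} = \frac{1}{\sqrt{27228} + \left(- 60 \left(7 - - \frac{2}{3}\right) + 3\right)} = \frac{1}{2 \sqrt{6807} + \left(- 60 \left(7 + \frac{2}{3}\right) + 3\right)} = \frac{1}{2 \sqrt{6807} + \left(\left(-60\right) \frac{23}{3} + 3\right)} = \frac{1}{2 \sqrt{6807} + \left(-460 + 3\right)} = \frac{1}{2 \sqrt{6807} - 457} = \frac{1}{-457 + 2 \sqrt{6807}}$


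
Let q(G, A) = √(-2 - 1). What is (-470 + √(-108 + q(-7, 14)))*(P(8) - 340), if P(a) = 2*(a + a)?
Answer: 144760 - 308*√(-108 + I*√3) ≈ 1.4473e+5 - 3200.9*I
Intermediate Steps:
P(a) = 4*a (P(a) = 2*(2*a) = 4*a)
q(G, A) = I*√3 (q(G, A) = √(-3) = I*√3)
(-470 + √(-108 + q(-7, 14)))*(P(8) - 340) = (-470 + √(-108 + I*√3))*(4*8 - 340) = (-470 + √(-108 + I*√3))*(32 - 340) = (-470 + √(-108 + I*√3))*(-308) = 144760 - 308*√(-108 + I*√3)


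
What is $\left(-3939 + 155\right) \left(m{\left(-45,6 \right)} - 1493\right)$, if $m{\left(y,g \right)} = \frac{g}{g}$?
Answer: $5645728$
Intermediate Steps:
$m{\left(y,g \right)} = 1$
$\left(-3939 + 155\right) \left(m{\left(-45,6 \right)} - 1493\right) = \left(-3939 + 155\right) \left(1 - 1493\right) = \left(-3784\right) \left(-1492\right) = 5645728$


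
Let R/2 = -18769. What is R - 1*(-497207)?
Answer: 459669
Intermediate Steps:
R = -37538 (R = 2*(-18769) = -37538)
R - 1*(-497207) = -37538 - 1*(-497207) = -37538 + 497207 = 459669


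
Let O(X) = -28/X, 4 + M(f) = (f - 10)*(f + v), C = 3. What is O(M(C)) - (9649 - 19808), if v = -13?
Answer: 335233/33 ≈ 10159.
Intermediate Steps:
M(f) = -4 + (-13 + f)*(-10 + f) (M(f) = -4 + (f - 10)*(f - 13) = -4 + (-10 + f)*(-13 + f) = -4 + (-13 + f)*(-10 + f))
O(M(C)) - (9649 - 19808) = -28/(126 + 3² - 23*3) - (9649 - 19808) = -28/(126 + 9 - 69) - 1*(-10159) = -28/66 + 10159 = -28*1/66 + 10159 = -14/33 + 10159 = 335233/33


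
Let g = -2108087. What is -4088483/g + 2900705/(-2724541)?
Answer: 5024301059968/5743569463067 ≈ 0.87477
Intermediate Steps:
-4088483/g + 2900705/(-2724541) = -4088483/(-2108087) + 2900705/(-2724541) = -4088483*(-1/2108087) + 2900705*(-1/2724541) = 4088483/2108087 - 2900705/2724541 = 5024301059968/5743569463067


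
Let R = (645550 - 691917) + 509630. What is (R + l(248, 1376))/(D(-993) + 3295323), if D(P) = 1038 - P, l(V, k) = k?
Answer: 464639/3297354 ≈ 0.14091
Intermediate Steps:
R = 463263 (R = -46367 + 509630 = 463263)
(R + l(248, 1376))/(D(-993) + 3295323) = (463263 + 1376)/((1038 - 1*(-993)) + 3295323) = 464639/((1038 + 993) + 3295323) = 464639/(2031 + 3295323) = 464639/3297354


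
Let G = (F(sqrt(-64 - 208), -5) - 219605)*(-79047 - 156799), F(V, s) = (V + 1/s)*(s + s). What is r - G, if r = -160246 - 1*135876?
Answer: -51792785260 - 9433840*I*sqrt(17) ≈ -5.1793e+10 - 3.8897e+7*I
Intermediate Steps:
F(V, s) = 2*s*(V + 1/s) (F(V, s) = (V + 1/s)*(2*s) = 2*s*(V + 1/s))
G = 51792489138 + 9433840*I*sqrt(17) (G = ((2 + 2*sqrt(-64 - 208)*(-5)) - 219605)*(-79047 - 156799) = ((2 + 2*sqrt(-272)*(-5)) - 219605)*(-235846) = ((2 + 2*(4*I*sqrt(17))*(-5)) - 219605)*(-235846) = ((2 - 40*I*sqrt(17)) - 219605)*(-235846) = (-219603 - 40*I*sqrt(17))*(-235846) = 51792489138 + 9433840*I*sqrt(17) ≈ 5.1793e+10 + 3.8897e+7*I)
r = -296122 (r = -160246 - 135876 = -296122)
r - G = -296122 - (51792489138 + 9433840*I*sqrt(17)) = -296122 + (-51792489138 - 9433840*I*sqrt(17)) = -51792785260 - 9433840*I*sqrt(17)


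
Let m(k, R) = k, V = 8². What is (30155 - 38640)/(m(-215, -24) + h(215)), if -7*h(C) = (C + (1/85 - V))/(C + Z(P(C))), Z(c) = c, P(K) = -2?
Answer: 1075346475/27260861 ≈ 39.447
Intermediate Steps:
V = 64
h(C) = -(-5439/85 + C)/(7*(-2 + C)) (h(C) = -(C + (1/85 - 1*64))/(7*(C - 2)) = -(C + (1/85 - 64))/(7*(-2 + C)) = -(C - 5439/85)/(7*(-2 + C)) = -(-5439/85 + C)/(7*(-2 + C)))
(30155 - 38640)/(m(-215, -24) + h(215)) = (30155 - 38640)/(-215 + (5439 - 85*215)/(595*(-2 + 215))) = -8485/(-215 + (1/595)*(5439 - 18275)/213) = -8485/(-215 + (1/595)*(1/213)*(-12836)) = -8485/(-215 - 12836/126735) = -8485/(-27260861/126735) = -8485*(-126735/27260861) = 1075346475/27260861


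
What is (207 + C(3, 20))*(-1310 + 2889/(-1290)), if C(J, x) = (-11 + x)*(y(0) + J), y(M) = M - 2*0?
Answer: -66018771/215 ≈ -3.0706e+5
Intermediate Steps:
y(M) = M (y(M) = M + 0 = M)
C(J, x) = J*(-11 + x) (C(J, x) = (-11 + x)*(0 + J) = (-11 + x)*J = J*(-11 + x))
(207 + C(3, 20))*(-1310 + 2889/(-1290)) = (207 + 3*(-11 + 20))*(-1310 + 2889/(-1290)) = (207 + 3*9)*(-1310 + 2889*(-1/1290)) = (207 + 27)*(-1310 - 963/430) = 234*(-564263/430) = -66018771/215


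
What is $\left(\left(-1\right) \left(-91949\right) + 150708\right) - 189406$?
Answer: $53251$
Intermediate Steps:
$\left(\left(-1\right) \left(-91949\right) + 150708\right) - 189406 = \left(91949 + 150708\right) - 189406 = 242657 - 189406 = 53251$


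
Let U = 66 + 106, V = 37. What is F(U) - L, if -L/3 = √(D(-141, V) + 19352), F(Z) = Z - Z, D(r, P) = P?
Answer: 3*√19389 ≈ 417.73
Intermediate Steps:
U = 172
F(Z) = 0
L = -3*√19389 (L = -3*√(37 + 19352) = -3*√19389 ≈ -417.73)
F(U) - L = 0 - (-3)*√19389 = 0 + 3*√19389 = 3*√19389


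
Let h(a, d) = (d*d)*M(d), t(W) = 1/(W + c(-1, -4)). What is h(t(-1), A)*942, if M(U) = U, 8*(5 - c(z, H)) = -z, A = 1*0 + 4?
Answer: 60288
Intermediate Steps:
A = 4 (A = 0 + 4 = 4)
c(z, H) = 5 + z/8 (c(z, H) = 5 - (-1)*z/8 = 5 + z/8)
t(W) = 1/(39/8 + W) (t(W) = 1/(W + (5 + (1/8)*(-1))) = 1/(W + (5 - 1/8)) = 1/(W + 39/8) = 1/(39/8 + W))
h(a, d) = d**3 (h(a, d) = (d*d)*d = d**2*d = d**3)
h(t(-1), A)*942 = 4**3*942 = 64*942 = 60288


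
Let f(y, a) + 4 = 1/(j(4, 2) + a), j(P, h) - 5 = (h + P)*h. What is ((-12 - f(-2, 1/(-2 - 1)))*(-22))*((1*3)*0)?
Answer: 0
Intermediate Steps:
j(P, h) = 5 + h*(P + h) (j(P, h) = 5 + (h + P)*h = 5 + (P + h)*h = 5 + h*(P + h))
f(y, a) = -4 + 1/(17 + a) (f(y, a) = -4 + 1/((5 + 2² + 4*2) + a) = -4 + 1/((5 + 4 + 8) + a) = -4 + 1/(17 + a))
((-12 - f(-2, 1/(-2 - 1)))*(-22))*((1*3)*0) = ((-12 - (-67 - 4/(-2 - 1))/(17 + 1/(-2 - 1)))*(-22))*((1*3)*0) = ((-12 - (-67 - 4/(-3))/(17 + 1/(-3)))*(-22))*(3*0) = ((-12 - (-67 - 4*(-⅓))/(17 - ⅓))*(-22))*0 = ((-12 - (-67 + 4/3)/50/3)*(-22))*0 = ((-12 - 3*(-197)/(50*3))*(-22))*0 = ((-12 - 1*(-197/50))*(-22))*0 = ((-12 + 197/50)*(-22))*0 = -403/50*(-22)*0 = (4433/25)*0 = 0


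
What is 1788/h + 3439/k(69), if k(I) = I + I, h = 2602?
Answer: 4597511/179538 ≈ 25.607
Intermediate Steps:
k(I) = 2*I
1788/h + 3439/k(69) = 1788/2602 + 3439/((2*69)) = 1788*(1/2602) + 3439/138 = 894/1301 + 3439*(1/138) = 894/1301 + 3439/138 = 4597511/179538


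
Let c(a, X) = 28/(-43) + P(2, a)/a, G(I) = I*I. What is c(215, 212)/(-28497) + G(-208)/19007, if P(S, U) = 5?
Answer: 17671654711/7763542199 ≈ 2.2762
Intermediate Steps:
G(I) = I²
c(a, X) = -28/43 + 5/a (c(a, X) = 28/(-43) + 5/a = 28*(-1/43) + 5/a = -28/43 + 5/a)
c(215, 212)/(-28497) + G(-208)/19007 = (-28/43 + 5/215)/(-28497) + (-208)²/19007 = (-28/43 + 5*(1/215))*(-1/28497) + 43264*(1/19007) = (-28/43 + 1/43)*(-1/28497) + 43264/19007 = -27/43*(-1/28497) + 43264/19007 = 9/408457 + 43264/19007 = 17671654711/7763542199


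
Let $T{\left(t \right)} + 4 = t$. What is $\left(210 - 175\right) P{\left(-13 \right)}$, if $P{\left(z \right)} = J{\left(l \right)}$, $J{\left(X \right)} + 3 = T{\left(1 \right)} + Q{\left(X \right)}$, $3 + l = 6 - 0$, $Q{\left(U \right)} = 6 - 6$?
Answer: $-210$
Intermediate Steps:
$T{\left(t \right)} = -4 + t$
$Q{\left(U \right)} = 0$ ($Q{\left(U \right)} = 6 - 6 = 0$)
$l = 3$ ($l = -3 + \left(6 - 0\right) = -3 + \left(6 + 0\right) = -3 + 6 = 3$)
$J{\left(X \right)} = -6$ ($J{\left(X \right)} = -3 + \left(\left(-4 + 1\right) + 0\right) = -3 + \left(-3 + 0\right) = -3 - 3 = -6$)
$P{\left(z \right)} = -6$
$\left(210 - 175\right) P{\left(-13 \right)} = \left(210 - 175\right) \left(-6\right) = 35 \left(-6\right) = -210$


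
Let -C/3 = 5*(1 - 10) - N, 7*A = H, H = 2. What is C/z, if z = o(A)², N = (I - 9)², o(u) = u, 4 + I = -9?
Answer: 77763/4 ≈ 19441.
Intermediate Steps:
I = -13 (I = -4 - 9 = -13)
A = 2/7 (A = (⅐)*2 = 2/7 ≈ 0.28571)
N = 484 (N = (-13 - 9)² = (-22)² = 484)
z = 4/49 (z = (2/7)² = 4/49 ≈ 0.081633)
C = 1587 (C = -3*(5*(1 - 10) - 1*484) = -3*(5*(-9) - 484) = -3*(-45 - 484) = -3*(-529) = 1587)
C/z = 1587/(4/49) = 1587*(49/4) = 77763/4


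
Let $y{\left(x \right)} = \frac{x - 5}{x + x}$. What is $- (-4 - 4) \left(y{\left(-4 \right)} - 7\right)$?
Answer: $-47$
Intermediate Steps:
$y{\left(x \right)} = \frac{-5 + x}{2 x}$
$- (-4 - 4) \left(y{\left(-4 \right)} - 7\right) = - (-4 - 4) \left(\frac{-5 - 4}{2 \left(-4\right)} - 7\right) = \left(-1\right) \left(-8\right) \left(\frac{1}{2} \left(- \frac{1}{4}\right) \left(-9\right) - 7\right) = 8 \left(\frac{9}{8} - 7\right) = 8 \left(- \frac{47}{8}\right) = -47$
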